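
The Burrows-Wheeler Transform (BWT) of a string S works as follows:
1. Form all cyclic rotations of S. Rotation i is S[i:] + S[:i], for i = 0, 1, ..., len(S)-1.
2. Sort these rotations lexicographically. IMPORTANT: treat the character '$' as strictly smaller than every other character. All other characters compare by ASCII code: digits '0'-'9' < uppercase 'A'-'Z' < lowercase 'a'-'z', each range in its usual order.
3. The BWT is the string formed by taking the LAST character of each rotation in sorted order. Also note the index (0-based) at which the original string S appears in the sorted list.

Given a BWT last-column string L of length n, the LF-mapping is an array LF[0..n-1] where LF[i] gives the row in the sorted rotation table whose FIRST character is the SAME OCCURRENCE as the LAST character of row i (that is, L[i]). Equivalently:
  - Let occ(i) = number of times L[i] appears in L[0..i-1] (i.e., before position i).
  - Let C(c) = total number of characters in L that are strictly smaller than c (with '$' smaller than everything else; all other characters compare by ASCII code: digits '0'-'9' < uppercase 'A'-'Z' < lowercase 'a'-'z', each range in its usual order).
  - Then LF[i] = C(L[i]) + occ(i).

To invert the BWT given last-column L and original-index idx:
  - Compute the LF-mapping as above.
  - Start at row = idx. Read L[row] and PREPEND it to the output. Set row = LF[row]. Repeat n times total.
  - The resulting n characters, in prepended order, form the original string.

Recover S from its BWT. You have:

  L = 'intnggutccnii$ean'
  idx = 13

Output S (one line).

Answer: nuggetcincinnati$

Derivation:
LF mapping: 7 10 14 11 5 6 16 15 2 3 12 8 9 0 4 1 13
Walk LF starting at row 13, prepending L[row]:
  step 1: row=13, L[13]='$', prepend. Next row=LF[13]=0
  step 2: row=0, L[0]='i', prepend. Next row=LF[0]=7
  step 3: row=7, L[7]='t', prepend. Next row=LF[7]=15
  step 4: row=15, L[15]='a', prepend. Next row=LF[15]=1
  step 5: row=1, L[1]='n', prepend. Next row=LF[1]=10
  step 6: row=10, L[10]='n', prepend. Next row=LF[10]=12
  step 7: row=12, L[12]='i', prepend. Next row=LF[12]=9
  step 8: row=9, L[9]='c', prepend. Next row=LF[9]=3
  step 9: row=3, L[3]='n', prepend. Next row=LF[3]=11
  step 10: row=11, L[11]='i', prepend. Next row=LF[11]=8
  step 11: row=8, L[8]='c', prepend. Next row=LF[8]=2
  step 12: row=2, L[2]='t', prepend. Next row=LF[2]=14
  step 13: row=14, L[14]='e', prepend. Next row=LF[14]=4
  step 14: row=4, L[4]='g', prepend. Next row=LF[4]=5
  step 15: row=5, L[5]='g', prepend. Next row=LF[5]=6
  step 16: row=6, L[6]='u', prepend. Next row=LF[6]=16
  step 17: row=16, L[16]='n', prepend. Next row=LF[16]=13
Reversed output: nuggetcincinnati$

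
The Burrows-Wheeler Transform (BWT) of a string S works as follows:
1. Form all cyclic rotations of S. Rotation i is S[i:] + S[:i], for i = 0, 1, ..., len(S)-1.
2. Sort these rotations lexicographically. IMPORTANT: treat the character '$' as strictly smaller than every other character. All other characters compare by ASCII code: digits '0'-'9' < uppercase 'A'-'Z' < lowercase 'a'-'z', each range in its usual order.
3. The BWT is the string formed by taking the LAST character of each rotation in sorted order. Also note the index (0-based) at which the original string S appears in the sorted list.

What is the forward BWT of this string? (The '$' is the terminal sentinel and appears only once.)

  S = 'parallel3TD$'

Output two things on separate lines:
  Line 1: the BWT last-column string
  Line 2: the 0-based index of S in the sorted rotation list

Answer: DlT3rplela$a
10

Derivation:
All 12 rotations (rotation i = S[i:]+S[:i]):
  rot[0] = parallel3TD$
  rot[1] = arallel3TD$p
  rot[2] = rallel3TD$pa
  rot[3] = allel3TD$par
  rot[4] = llel3TD$para
  rot[5] = lel3TD$paral
  rot[6] = el3TD$parall
  rot[7] = l3TD$paralle
  rot[8] = 3TD$parallel
  rot[9] = TD$parallel3
  rot[10] = D$parallel3T
  rot[11] = $parallel3TD
Sorted (with $ < everything):
  sorted[0] = $parallel3TD  (last char: 'D')
  sorted[1] = 3TD$parallel  (last char: 'l')
  sorted[2] = D$parallel3T  (last char: 'T')
  sorted[3] = TD$parallel3  (last char: '3')
  sorted[4] = allel3TD$par  (last char: 'r')
  sorted[5] = arallel3TD$p  (last char: 'p')
  sorted[6] = el3TD$parall  (last char: 'l')
  sorted[7] = l3TD$paralle  (last char: 'e')
  sorted[8] = lel3TD$paral  (last char: 'l')
  sorted[9] = llel3TD$para  (last char: 'a')
  sorted[10] = parallel3TD$  (last char: '$')
  sorted[11] = rallel3TD$pa  (last char: 'a')
Last column: DlT3rplela$a
Original string S is at sorted index 10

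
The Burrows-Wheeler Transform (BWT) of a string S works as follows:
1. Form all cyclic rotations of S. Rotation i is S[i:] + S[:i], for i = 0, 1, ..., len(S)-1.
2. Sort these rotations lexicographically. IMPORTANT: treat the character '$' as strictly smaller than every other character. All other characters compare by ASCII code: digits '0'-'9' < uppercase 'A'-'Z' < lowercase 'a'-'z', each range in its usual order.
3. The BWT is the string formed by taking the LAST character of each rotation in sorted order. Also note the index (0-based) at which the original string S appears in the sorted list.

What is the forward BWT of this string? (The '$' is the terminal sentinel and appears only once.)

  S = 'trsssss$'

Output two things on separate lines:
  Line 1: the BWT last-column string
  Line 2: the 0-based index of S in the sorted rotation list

All 8 rotations (rotation i = S[i:]+S[:i]):
  rot[0] = trsssss$
  rot[1] = rsssss$t
  rot[2] = sssss$tr
  rot[3] = ssss$trs
  rot[4] = sss$trss
  rot[5] = ss$trsss
  rot[6] = s$trssss
  rot[7] = $trsssss
Sorted (with $ < everything):
  sorted[0] = $trsssss  (last char: 's')
  sorted[1] = rsssss$t  (last char: 't')
  sorted[2] = s$trssss  (last char: 's')
  sorted[3] = ss$trsss  (last char: 's')
  sorted[4] = sss$trss  (last char: 's')
  sorted[5] = ssss$trs  (last char: 's')
  sorted[6] = sssss$tr  (last char: 'r')
  sorted[7] = trsssss$  (last char: '$')
Last column: stssssr$
Original string S is at sorted index 7

Answer: stssssr$
7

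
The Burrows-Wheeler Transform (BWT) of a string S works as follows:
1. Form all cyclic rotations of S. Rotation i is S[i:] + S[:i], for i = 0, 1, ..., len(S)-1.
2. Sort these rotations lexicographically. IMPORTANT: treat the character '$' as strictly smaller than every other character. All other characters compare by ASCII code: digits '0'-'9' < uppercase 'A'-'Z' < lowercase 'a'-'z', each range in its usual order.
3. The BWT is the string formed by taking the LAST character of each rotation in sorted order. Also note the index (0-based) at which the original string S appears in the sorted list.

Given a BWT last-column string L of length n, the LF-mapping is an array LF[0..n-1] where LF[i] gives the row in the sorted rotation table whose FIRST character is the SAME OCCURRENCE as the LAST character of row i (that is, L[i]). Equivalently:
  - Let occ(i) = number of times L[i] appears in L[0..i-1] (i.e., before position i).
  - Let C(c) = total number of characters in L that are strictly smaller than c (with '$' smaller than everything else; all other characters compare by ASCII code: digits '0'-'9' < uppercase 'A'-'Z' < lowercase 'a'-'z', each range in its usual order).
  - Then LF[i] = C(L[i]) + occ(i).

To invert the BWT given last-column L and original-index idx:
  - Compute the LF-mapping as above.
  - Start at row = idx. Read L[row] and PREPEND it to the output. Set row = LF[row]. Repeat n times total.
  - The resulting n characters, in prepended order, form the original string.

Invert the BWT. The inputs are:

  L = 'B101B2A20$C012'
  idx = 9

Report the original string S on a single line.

Answer: 2CA1B1002210B$

Derivation:
LF mapping: 11 4 1 5 12 7 10 8 2 0 13 3 6 9
Walk LF starting at row 9, prepending L[row]:
  step 1: row=9, L[9]='$', prepend. Next row=LF[9]=0
  step 2: row=0, L[0]='B', prepend. Next row=LF[0]=11
  step 3: row=11, L[11]='0', prepend. Next row=LF[11]=3
  step 4: row=3, L[3]='1', prepend. Next row=LF[3]=5
  step 5: row=5, L[5]='2', prepend. Next row=LF[5]=7
  step 6: row=7, L[7]='2', prepend. Next row=LF[7]=8
  step 7: row=8, L[8]='0', prepend. Next row=LF[8]=2
  step 8: row=2, L[2]='0', prepend. Next row=LF[2]=1
  step 9: row=1, L[1]='1', prepend. Next row=LF[1]=4
  step 10: row=4, L[4]='B', prepend. Next row=LF[4]=12
  step 11: row=12, L[12]='1', prepend. Next row=LF[12]=6
  step 12: row=6, L[6]='A', prepend. Next row=LF[6]=10
  step 13: row=10, L[10]='C', prepend. Next row=LF[10]=13
  step 14: row=13, L[13]='2', prepend. Next row=LF[13]=9
Reversed output: 2CA1B1002210B$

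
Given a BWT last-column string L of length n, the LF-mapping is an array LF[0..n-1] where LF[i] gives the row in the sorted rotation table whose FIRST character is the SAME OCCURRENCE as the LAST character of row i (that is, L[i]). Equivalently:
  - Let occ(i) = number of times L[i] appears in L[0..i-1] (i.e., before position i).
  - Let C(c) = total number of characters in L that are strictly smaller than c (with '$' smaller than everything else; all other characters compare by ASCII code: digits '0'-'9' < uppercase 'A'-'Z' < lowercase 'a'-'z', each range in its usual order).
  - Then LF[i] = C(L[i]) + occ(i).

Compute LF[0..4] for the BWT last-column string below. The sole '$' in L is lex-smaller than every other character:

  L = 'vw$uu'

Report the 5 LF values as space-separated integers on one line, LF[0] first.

Char counts: '$':1, 'u':2, 'v':1, 'w':1
C (first-col start): C('$')=0, C('u')=1, C('v')=3, C('w')=4
L[0]='v': occ=0, LF[0]=C('v')+0=3+0=3
L[1]='w': occ=0, LF[1]=C('w')+0=4+0=4
L[2]='$': occ=0, LF[2]=C('$')+0=0+0=0
L[3]='u': occ=0, LF[3]=C('u')+0=1+0=1
L[4]='u': occ=1, LF[4]=C('u')+1=1+1=2

Answer: 3 4 0 1 2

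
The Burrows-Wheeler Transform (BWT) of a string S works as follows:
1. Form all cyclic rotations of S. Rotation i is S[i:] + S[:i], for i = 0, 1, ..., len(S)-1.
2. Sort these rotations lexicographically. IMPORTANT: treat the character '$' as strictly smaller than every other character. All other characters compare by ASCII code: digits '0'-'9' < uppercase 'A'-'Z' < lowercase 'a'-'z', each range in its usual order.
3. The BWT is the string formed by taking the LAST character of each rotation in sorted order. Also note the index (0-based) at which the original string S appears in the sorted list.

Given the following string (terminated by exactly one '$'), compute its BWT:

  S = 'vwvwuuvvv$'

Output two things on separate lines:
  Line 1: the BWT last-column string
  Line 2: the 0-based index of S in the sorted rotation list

All 10 rotations (rotation i = S[i:]+S[:i]):
  rot[0] = vwvwuuvvv$
  rot[1] = wvwuuvvv$v
  rot[2] = vwuuvvv$vw
  rot[3] = wuuvvv$vwv
  rot[4] = uuvvv$vwvw
  rot[5] = uvvv$vwvwu
  rot[6] = vvv$vwvwuu
  rot[7] = vv$vwvwuuv
  rot[8] = v$vwvwuuvv
  rot[9] = $vwvwuuvvv
Sorted (with $ < everything):
  sorted[0] = $vwvwuuvvv  (last char: 'v')
  sorted[1] = uuvvv$vwvw  (last char: 'w')
  sorted[2] = uvvv$vwvwu  (last char: 'u')
  sorted[3] = v$vwvwuuvv  (last char: 'v')
  sorted[4] = vv$vwvwuuv  (last char: 'v')
  sorted[5] = vvv$vwvwuu  (last char: 'u')
  sorted[6] = vwuuvvv$vw  (last char: 'w')
  sorted[7] = vwvwuuvvv$  (last char: '$')
  sorted[8] = wuuvvv$vwv  (last char: 'v')
  sorted[9] = wvwuuvvv$v  (last char: 'v')
Last column: vwuvvuw$vv
Original string S is at sorted index 7

Answer: vwuvvuw$vv
7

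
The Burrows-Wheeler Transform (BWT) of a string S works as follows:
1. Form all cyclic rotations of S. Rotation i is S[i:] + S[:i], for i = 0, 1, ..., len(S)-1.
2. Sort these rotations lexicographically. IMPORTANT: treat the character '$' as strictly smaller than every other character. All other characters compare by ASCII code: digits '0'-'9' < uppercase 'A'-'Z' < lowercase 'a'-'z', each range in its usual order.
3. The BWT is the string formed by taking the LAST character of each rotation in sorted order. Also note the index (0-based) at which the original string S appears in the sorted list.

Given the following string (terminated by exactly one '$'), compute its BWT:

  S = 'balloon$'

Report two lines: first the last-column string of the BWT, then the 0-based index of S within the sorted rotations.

Answer: nb$alool
2

Derivation:
All 8 rotations (rotation i = S[i:]+S[:i]):
  rot[0] = balloon$
  rot[1] = alloon$b
  rot[2] = lloon$ba
  rot[3] = loon$bal
  rot[4] = oon$ball
  rot[5] = on$ballo
  rot[6] = n$balloo
  rot[7] = $balloon
Sorted (with $ < everything):
  sorted[0] = $balloon  (last char: 'n')
  sorted[1] = alloon$b  (last char: 'b')
  sorted[2] = balloon$  (last char: '$')
  sorted[3] = lloon$ba  (last char: 'a')
  sorted[4] = loon$bal  (last char: 'l')
  sorted[5] = n$balloo  (last char: 'o')
  sorted[6] = on$ballo  (last char: 'o')
  sorted[7] = oon$ball  (last char: 'l')
Last column: nb$alool
Original string S is at sorted index 2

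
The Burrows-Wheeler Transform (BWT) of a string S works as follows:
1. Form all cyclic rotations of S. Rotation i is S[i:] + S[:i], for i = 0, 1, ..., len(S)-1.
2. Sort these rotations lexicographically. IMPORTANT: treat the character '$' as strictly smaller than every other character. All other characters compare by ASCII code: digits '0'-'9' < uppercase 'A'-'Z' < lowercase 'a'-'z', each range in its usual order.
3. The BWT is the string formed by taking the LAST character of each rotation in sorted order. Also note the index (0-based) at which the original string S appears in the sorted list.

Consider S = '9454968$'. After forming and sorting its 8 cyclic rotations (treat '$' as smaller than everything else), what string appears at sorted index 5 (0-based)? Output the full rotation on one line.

All 8 rotations (rotation i = S[i:]+S[:i]):
  rot[0] = 9454968$
  rot[1] = 454968$9
  rot[2] = 54968$94
  rot[3] = 4968$945
  rot[4] = 968$9454
  rot[5] = 68$94549
  rot[6] = 8$945496
  rot[7] = $9454968
Sorted (with $ < everything):
  sorted[0] = $9454968
  sorted[1] = 454968$9
  sorted[2] = 4968$945
  sorted[3] = 54968$94
  sorted[4] = 68$94549
  sorted[5] = 8$945496
  sorted[6] = 9454968$
  sorted[7] = 968$9454
sorted[5] = 8$945496

Answer: 8$945496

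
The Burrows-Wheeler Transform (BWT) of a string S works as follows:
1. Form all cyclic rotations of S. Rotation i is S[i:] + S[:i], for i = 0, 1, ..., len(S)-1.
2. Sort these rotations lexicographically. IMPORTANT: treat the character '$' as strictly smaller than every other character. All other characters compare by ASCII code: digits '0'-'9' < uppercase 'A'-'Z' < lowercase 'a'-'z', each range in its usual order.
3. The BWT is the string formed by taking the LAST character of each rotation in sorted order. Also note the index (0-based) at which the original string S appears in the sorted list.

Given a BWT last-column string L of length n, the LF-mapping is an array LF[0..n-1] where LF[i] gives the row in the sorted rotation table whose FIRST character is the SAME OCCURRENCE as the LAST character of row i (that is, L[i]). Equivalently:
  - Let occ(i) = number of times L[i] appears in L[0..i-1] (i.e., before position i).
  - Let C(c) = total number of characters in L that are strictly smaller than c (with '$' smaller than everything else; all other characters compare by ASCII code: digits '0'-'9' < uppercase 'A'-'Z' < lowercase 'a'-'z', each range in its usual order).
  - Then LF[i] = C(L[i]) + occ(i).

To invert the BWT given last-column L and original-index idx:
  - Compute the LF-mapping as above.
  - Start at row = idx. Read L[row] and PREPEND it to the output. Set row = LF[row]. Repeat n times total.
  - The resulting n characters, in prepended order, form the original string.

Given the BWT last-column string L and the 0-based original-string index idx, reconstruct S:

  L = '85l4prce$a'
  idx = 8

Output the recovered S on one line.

LF mapping: 3 2 7 1 8 9 5 6 0 4
Walk LF starting at row 8, prepending L[row]:
  step 1: row=8, L[8]='$', prepend. Next row=LF[8]=0
  step 2: row=0, L[0]='8', prepend. Next row=LF[0]=3
  step 3: row=3, L[3]='4', prepend. Next row=LF[3]=1
  step 4: row=1, L[1]='5', prepend. Next row=LF[1]=2
  step 5: row=2, L[2]='l', prepend. Next row=LF[2]=7
  step 6: row=7, L[7]='e', prepend. Next row=LF[7]=6
  step 7: row=6, L[6]='c', prepend. Next row=LF[6]=5
  step 8: row=5, L[5]='r', prepend. Next row=LF[5]=9
  step 9: row=9, L[9]='a', prepend. Next row=LF[9]=4
  step 10: row=4, L[4]='p', prepend. Next row=LF[4]=8
Reversed output: parcel548$

Answer: parcel548$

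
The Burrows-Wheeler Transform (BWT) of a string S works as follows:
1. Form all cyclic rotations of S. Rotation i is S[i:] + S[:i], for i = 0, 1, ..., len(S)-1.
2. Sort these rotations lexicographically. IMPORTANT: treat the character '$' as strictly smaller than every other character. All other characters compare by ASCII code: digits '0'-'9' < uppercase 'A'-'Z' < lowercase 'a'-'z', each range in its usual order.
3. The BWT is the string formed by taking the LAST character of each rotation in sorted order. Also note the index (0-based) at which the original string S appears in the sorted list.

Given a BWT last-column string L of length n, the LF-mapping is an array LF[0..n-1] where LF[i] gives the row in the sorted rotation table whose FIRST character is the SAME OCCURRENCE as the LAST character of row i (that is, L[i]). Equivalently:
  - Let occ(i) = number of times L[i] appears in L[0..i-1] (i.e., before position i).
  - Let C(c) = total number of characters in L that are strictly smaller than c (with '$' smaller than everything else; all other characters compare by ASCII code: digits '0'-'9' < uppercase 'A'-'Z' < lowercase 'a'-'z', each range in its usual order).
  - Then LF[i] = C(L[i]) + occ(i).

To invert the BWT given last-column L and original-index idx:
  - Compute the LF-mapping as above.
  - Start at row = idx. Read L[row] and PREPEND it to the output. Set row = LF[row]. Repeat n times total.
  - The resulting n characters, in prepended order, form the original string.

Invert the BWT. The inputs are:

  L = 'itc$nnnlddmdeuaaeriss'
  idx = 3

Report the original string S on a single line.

LF mapping: 9 19 3 0 13 14 15 11 4 5 12 6 7 20 1 2 8 16 10 17 18
Walk LF starting at row 3, prepending L[row]:
  step 1: row=3, L[3]='$', prepend. Next row=LF[3]=0
  step 2: row=0, L[0]='i', prepend. Next row=LF[0]=9
  step 3: row=9, L[9]='d', prepend. Next row=LF[9]=5
  step 4: row=5, L[5]='n', prepend. Next row=LF[5]=14
  step 5: row=14, L[14]='a', prepend. Next row=LF[14]=1
  step 6: row=1, L[1]='t', prepend. Next row=LF[1]=19
  step 7: row=19, L[19]='s', prepend. Next row=LF[19]=17
  step 8: row=17, L[17]='r', prepend. Next row=LF[17]=16
  step 9: row=16, L[16]='e', prepend. Next row=LF[16]=8
  step 10: row=8, L[8]='d', prepend. Next row=LF[8]=4
  step 11: row=4, L[4]='n', prepend. Next row=LF[4]=13
  step 12: row=13, L[13]='u', prepend. Next row=LF[13]=20
  step 13: row=20, L[20]='s', prepend. Next row=LF[20]=18
  step 14: row=18, L[18]='i', prepend. Next row=LF[18]=10
  step 15: row=10, L[10]='m', prepend. Next row=LF[10]=12
  step 16: row=12, L[12]='e', prepend. Next row=LF[12]=7
  step 17: row=7, L[7]='l', prepend. Next row=LF[7]=11
  step 18: row=11, L[11]='d', prepend. Next row=LF[11]=6
  step 19: row=6, L[6]='n', prepend. Next row=LF[6]=15
  step 20: row=15, L[15]='a', prepend. Next row=LF[15]=2
  step 21: row=2, L[2]='c', prepend. Next row=LF[2]=3
Reversed output: candlemisunderstandi$

Answer: candlemisunderstandi$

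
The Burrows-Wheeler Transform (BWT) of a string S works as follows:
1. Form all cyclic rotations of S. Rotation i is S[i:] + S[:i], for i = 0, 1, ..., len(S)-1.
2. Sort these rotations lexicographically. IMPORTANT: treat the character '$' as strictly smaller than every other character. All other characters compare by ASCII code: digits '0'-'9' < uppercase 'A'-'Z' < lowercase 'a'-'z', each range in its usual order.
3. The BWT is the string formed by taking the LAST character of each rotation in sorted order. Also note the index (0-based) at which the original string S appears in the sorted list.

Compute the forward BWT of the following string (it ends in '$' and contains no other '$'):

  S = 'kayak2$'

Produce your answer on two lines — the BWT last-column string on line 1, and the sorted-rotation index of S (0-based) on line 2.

Answer: 2kyka$a
5

Derivation:
All 7 rotations (rotation i = S[i:]+S[:i]):
  rot[0] = kayak2$
  rot[1] = ayak2$k
  rot[2] = yak2$ka
  rot[3] = ak2$kay
  rot[4] = k2$kaya
  rot[5] = 2$kayak
  rot[6] = $kayak2
Sorted (with $ < everything):
  sorted[0] = $kayak2  (last char: '2')
  sorted[1] = 2$kayak  (last char: 'k')
  sorted[2] = ak2$kay  (last char: 'y')
  sorted[3] = ayak2$k  (last char: 'k')
  sorted[4] = k2$kaya  (last char: 'a')
  sorted[5] = kayak2$  (last char: '$')
  sorted[6] = yak2$ka  (last char: 'a')
Last column: 2kyka$a
Original string S is at sorted index 5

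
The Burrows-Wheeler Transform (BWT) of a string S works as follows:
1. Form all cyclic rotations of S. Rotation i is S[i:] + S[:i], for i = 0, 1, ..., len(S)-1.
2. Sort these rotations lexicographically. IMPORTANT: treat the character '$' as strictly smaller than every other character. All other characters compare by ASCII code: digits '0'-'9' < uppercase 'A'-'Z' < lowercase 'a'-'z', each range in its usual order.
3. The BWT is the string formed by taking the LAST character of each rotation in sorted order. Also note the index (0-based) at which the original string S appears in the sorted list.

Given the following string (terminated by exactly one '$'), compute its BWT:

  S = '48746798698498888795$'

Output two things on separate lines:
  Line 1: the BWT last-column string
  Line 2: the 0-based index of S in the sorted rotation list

All 21 rotations (rotation i = S[i:]+S[:i]):
  rot[0] = 48746798698498888795$
  rot[1] = 8746798698498888795$4
  rot[2] = 746798698498888795$48
  rot[3] = 46798698498888795$487
  rot[4] = 6798698498888795$4874
  rot[5] = 798698498888795$48746
  rot[6] = 98698498888795$487467
  rot[7] = 8698498888795$4874679
  rot[8] = 698498888795$48746798
  rot[9] = 98498888795$487467986
  rot[10] = 8498888795$4874679869
  rot[11] = 498888795$48746798698
  rot[12] = 98888795$487467986984
  rot[13] = 8888795$4874679869849
  rot[14] = 888795$48746798698498
  rot[15] = 88795$487467986984988
  rot[16] = 8795$4874679869849888
  rot[17] = 795$48746798698498888
  rot[18] = 95$487467986984988887
  rot[19] = 5$4874679869849888879
  rot[20] = $48746798698498888795
Sorted (with $ < everything):
  sorted[0] = $48746798698498888795  (last char: '5')
  sorted[1] = 46798698498888795$487  (last char: '7')
  sorted[2] = 48746798698498888795$  (last char: '$')
  sorted[3] = 498888795$48746798698  (last char: '8')
  sorted[4] = 5$4874679869849888879  (last char: '9')
  sorted[5] = 6798698498888795$4874  (last char: '4')
  sorted[6] = 698498888795$48746798  (last char: '8')
  sorted[7] = 746798698498888795$48  (last char: '8')
  sorted[8] = 795$48746798698498888  (last char: '8')
  sorted[9] = 798698498888795$48746  (last char: '6')
  sorted[10] = 8498888795$4874679869  (last char: '9')
  sorted[11] = 8698498888795$4874679  (last char: '9')
  sorted[12] = 8746798698498888795$4  (last char: '4')
  sorted[13] = 8795$4874679869849888  (last char: '8')
  sorted[14] = 88795$487467986984988  (last char: '8')
  sorted[15] = 888795$48746798698498  (last char: '8')
  sorted[16] = 8888795$4874679869849  (last char: '9')
  sorted[17] = 95$487467986984988887  (last char: '7')
  sorted[18] = 98498888795$487467986  (last char: '6')
  sorted[19] = 98698498888795$487467  (last char: '7')
  sorted[20] = 98888795$487467986984  (last char: '4')
Last column: 57$894888699488897674
Original string S is at sorted index 2

Answer: 57$894888699488897674
2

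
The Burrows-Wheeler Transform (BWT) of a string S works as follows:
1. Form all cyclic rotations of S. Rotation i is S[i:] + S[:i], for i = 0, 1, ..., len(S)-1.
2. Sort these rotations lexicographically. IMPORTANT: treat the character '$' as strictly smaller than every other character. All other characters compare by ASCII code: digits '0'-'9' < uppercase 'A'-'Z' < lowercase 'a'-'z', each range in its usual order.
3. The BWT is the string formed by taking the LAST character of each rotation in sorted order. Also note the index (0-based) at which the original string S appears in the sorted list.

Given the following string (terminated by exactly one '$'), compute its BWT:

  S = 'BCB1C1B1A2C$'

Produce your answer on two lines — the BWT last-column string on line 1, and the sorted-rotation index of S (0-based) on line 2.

Answer: CBCBA11C$21B
8

Derivation:
All 12 rotations (rotation i = S[i:]+S[:i]):
  rot[0] = BCB1C1B1A2C$
  rot[1] = CB1C1B1A2C$B
  rot[2] = B1C1B1A2C$BC
  rot[3] = 1C1B1A2C$BCB
  rot[4] = C1B1A2C$BCB1
  rot[5] = 1B1A2C$BCB1C
  rot[6] = B1A2C$BCB1C1
  rot[7] = 1A2C$BCB1C1B
  rot[8] = A2C$BCB1C1B1
  rot[9] = 2C$BCB1C1B1A
  rot[10] = C$BCB1C1B1A2
  rot[11] = $BCB1C1B1A2C
Sorted (with $ < everything):
  sorted[0] = $BCB1C1B1A2C  (last char: 'C')
  sorted[1] = 1A2C$BCB1C1B  (last char: 'B')
  sorted[2] = 1B1A2C$BCB1C  (last char: 'C')
  sorted[3] = 1C1B1A2C$BCB  (last char: 'B')
  sorted[4] = 2C$BCB1C1B1A  (last char: 'A')
  sorted[5] = A2C$BCB1C1B1  (last char: '1')
  sorted[6] = B1A2C$BCB1C1  (last char: '1')
  sorted[7] = B1C1B1A2C$BC  (last char: 'C')
  sorted[8] = BCB1C1B1A2C$  (last char: '$')
  sorted[9] = C$BCB1C1B1A2  (last char: '2')
  sorted[10] = C1B1A2C$BCB1  (last char: '1')
  sorted[11] = CB1C1B1A2C$B  (last char: 'B')
Last column: CBCBA11C$21B
Original string S is at sorted index 8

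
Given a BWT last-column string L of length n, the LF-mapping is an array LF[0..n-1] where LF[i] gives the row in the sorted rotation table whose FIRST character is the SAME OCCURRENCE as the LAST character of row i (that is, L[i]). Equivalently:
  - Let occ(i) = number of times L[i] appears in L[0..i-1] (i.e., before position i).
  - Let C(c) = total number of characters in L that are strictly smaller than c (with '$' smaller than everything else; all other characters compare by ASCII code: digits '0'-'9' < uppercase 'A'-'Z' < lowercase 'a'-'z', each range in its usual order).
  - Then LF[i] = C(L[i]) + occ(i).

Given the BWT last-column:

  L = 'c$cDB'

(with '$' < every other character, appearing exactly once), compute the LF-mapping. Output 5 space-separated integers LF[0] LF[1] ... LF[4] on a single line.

Char counts: '$':1, 'B':1, 'D':1, 'c':2
C (first-col start): C('$')=0, C('B')=1, C('D')=2, C('c')=3
L[0]='c': occ=0, LF[0]=C('c')+0=3+0=3
L[1]='$': occ=0, LF[1]=C('$')+0=0+0=0
L[2]='c': occ=1, LF[2]=C('c')+1=3+1=4
L[3]='D': occ=0, LF[3]=C('D')+0=2+0=2
L[4]='B': occ=0, LF[4]=C('B')+0=1+0=1

Answer: 3 0 4 2 1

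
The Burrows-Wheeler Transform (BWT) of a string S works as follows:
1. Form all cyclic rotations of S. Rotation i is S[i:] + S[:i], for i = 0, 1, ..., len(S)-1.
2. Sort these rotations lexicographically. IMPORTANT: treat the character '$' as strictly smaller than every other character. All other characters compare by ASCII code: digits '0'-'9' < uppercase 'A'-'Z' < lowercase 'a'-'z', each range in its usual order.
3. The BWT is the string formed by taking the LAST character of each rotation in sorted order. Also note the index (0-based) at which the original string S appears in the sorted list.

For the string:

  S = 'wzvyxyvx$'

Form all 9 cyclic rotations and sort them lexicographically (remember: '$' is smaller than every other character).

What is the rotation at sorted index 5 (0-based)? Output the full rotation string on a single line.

All 9 rotations (rotation i = S[i:]+S[:i]):
  rot[0] = wzvyxyvx$
  rot[1] = zvyxyvx$w
  rot[2] = vyxyvx$wz
  rot[3] = yxyvx$wzv
  rot[4] = xyvx$wzvy
  rot[5] = yvx$wzvyx
  rot[6] = vx$wzvyxy
  rot[7] = x$wzvyxyv
  rot[8] = $wzvyxyvx
Sorted (with $ < everything):
  sorted[0] = $wzvyxyvx
  sorted[1] = vx$wzvyxy
  sorted[2] = vyxyvx$wz
  sorted[3] = wzvyxyvx$
  sorted[4] = x$wzvyxyv
  sorted[5] = xyvx$wzvy
  sorted[6] = yvx$wzvyx
  sorted[7] = yxyvx$wzv
  sorted[8] = zvyxyvx$w
sorted[5] = xyvx$wzvy

Answer: xyvx$wzvy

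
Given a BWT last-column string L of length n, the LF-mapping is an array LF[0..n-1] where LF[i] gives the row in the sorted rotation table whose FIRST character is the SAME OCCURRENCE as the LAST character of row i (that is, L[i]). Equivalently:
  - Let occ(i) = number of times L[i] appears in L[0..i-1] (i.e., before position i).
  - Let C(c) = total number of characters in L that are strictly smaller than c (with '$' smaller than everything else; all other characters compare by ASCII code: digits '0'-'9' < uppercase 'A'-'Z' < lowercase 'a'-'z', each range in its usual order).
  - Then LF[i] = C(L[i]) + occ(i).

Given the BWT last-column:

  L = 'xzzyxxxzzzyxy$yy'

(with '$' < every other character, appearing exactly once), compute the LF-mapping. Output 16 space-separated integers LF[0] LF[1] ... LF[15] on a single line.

Answer: 1 11 12 6 2 3 4 13 14 15 7 5 8 0 9 10

Derivation:
Char counts: '$':1, 'x':5, 'y':5, 'z':5
C (first-col start): C('$')=0, C('x')=1, C('y')=6, C('z')=11
L[0]='x': occ=0, LF[0]=C('x')+0=1+0=1
L[1]='z': occ=0, LF[1]=C('z')+0=11+0=11
L[2]='z': occ=1, LF[2]=C('z')+1=11+1=12
L[3]='y': occ=0, LF[3]=C('y')+0=6+0=6
L[4]='x': occ=1, LF[4]=C('x')+1=1+1=2
L[5]='x': occ=2, LF[5]=C('x')+2=1+2=3
L[6]='x': occ=3, LF[6]=C('x')+3=1+3=4
L[7]='z': occ=2, LF[7]=C('z')+2=11+2=13
L[8]='z': occ=3, LF[8]=C('z')+3=11+3=14
L[9]='z': occ=4, LF[9]=C('z')+4=11+4=15
L[10]='y': occ=1, LF[10]=C('y')+1=6+1=7
L[11]='x': occ=4, LF[11]=C('x')+4=1+4=5
L[12]='y': occ=2, LF[12]=C('y')+2=6+2=8
L[13]='$': occ=0, LF[13]=C('$')+0=0+0=0
L[14]='y': occ=3, LF[14]=C('y')+3=6+3=9
L[15]='y': occ=4, LF[15]=C('y')+4=6+4=10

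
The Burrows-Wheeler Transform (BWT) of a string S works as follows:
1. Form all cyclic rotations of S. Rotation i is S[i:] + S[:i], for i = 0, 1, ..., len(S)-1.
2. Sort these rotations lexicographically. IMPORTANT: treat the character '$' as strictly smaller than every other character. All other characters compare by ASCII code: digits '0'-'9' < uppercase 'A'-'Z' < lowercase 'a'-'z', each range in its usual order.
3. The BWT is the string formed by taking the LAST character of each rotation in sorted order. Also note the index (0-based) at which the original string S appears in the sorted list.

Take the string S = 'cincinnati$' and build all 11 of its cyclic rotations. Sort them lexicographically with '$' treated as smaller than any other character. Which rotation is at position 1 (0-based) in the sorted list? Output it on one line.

Answer: ati$cincinn

Derivation:
All 11 rotations (rotation i = S[i:]+S[:i]):
  rot[0] = cincinnati$
  rot[1] = incinnati$c
  rot[2] = ncinnati$ci
  rot[3] = cinnati$cin
  rot[4] = innati$cinc
  rot[5] = nnati$cinci
  rot[6] = nati$cincin
  rot[7] = ati$cincinn
  rot[8] = ti$cincinna
  rot[9] = i$cincinnat
  rot[10] = $cincinnati
Sorted (with $ < everything):
  sorted[0] = $cincinnati
  sorted[1] = ati$cincinn
  sorted[2] = cincinnati$
  sorted[3] = cinnati$cin
  sorted[4] = i$cincinnat
  sorted[5] = incinnati$c
  sorted[6] = innati$cinc
  sorted[7] = nati$cincin
  sorted[8] = ncinnati$ci
  sorted[9] = nnati$cinci
  sorted[10] = ti$cincinna
sorted[1] = ati$cincinn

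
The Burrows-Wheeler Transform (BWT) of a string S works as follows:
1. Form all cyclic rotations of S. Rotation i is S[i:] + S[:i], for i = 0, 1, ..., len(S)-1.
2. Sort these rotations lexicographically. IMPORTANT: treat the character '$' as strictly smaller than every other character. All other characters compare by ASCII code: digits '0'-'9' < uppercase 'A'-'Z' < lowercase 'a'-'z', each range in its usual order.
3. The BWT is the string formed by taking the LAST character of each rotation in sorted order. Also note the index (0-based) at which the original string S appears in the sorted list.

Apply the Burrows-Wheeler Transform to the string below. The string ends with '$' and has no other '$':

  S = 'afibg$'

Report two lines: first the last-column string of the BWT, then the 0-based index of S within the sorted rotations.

All 6 rotations (rotation i = S[i:]+S[:i]):
  rot[0] = afibg$
  rot[1] = fibg$a
  rot[2] = ibg$af
  rot[3] = bg$afi
  rot[4] = g$afib
  rot[5] = $afibg
Sorted (with $ < everything):
  sorted[0] = $afibg  (last char: 'g')
  sorted[1] = afibg$  (last char: '$')
  sorted[2] = bg$afi  (last char: 'i')
  sorted[3] = fibg$a  (last char: 'a')
  sorted[4] = g$afib  (last char: 'b')
  sorted[5] = ibg$af  (last char: 'f')
Last column: g$iabf
Original string S is at sorted index 1

Answer: g$iabf
1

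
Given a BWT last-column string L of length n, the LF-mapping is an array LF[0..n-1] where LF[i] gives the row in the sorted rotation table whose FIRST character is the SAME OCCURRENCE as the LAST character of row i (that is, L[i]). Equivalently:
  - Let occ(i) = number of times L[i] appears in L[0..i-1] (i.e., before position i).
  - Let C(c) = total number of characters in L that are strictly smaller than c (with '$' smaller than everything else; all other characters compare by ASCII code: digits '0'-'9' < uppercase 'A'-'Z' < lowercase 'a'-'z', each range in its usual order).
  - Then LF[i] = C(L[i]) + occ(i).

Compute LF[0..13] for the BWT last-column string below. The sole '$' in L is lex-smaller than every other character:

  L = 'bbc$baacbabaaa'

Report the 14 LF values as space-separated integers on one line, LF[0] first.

Char counts: '$':1, 'a':6, 'b':5, 'c':2
C (first-col start): C('$')=0, C('a')=1, C('b')=7, C('c')=12
L[0]='b': occ=0, LF[0]=C('b')+0=7+0=7
L[1]='b': occ=1, LF[1]=C('b')+1=7+1=8
L[2]='c': occ=0, LF[2]=C('c')+0=12+0=12
L[3]='$': occ=0, LF[3]=C('$')+0=0+0=0
L[4]='b': occ=2, LF[4]=C('b')+2=7+2=9
L[5]='a': occ=0, LF[5]=C('a')+0=1+0=1
L[6]='a': occ=1, LF[6]=C('a')+1=1+1=2
L[7]='c': occ=1, LF[7]=C('c')+1=12+1=13
L[8]='b': occ=3, LF[8]=C('b')+3=7+3=10
L[9]='a': occ=2, LF[9]=C('a')+2=1+2=3
L[10]='b': occ=4, LF[10]=C('b')+4=7+4=11
L[11]='a': occ=3, LF[11]=C('a')+3=1+3=4
L[12]='a': occ=4, LF[12]=C('a')+4=1+4=5
L[13]='a': occ=5, LF[13]=C('a')+5=1+5=6

Answer: 7 8 12 0 9 1 2 13 10 3 11 4 5 6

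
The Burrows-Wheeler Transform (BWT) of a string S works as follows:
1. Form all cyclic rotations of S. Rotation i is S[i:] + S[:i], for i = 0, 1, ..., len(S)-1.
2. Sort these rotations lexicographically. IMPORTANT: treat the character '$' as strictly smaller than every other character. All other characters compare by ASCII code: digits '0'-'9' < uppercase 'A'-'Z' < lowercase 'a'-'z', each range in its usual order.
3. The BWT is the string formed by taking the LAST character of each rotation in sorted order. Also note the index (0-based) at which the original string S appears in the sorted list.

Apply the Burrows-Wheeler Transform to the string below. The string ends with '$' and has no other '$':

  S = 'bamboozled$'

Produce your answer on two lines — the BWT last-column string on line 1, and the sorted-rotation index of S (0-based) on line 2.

All 11 rotations (rotation i = S[i:]+S[:i]):
  rot[0] = bamboozled$
  rot[1] = amboozled$b
  rot[2] = mboozled$ba
  rot[3] = boozled$bam
  rot[4] = oozled$bamb
  rot[5] = ozled$bambo
  rot[6] = zled$bamboo
  rot[7] = led$bambooz
  rot[8] = ed$bamboozl
  rot[9] = d$bamboozle
  rot[10] = $bamboozled
Sorted (with $ < everything):
  sorted[0] = $bamboozled  (last char: 'd')
  sorted[1] = amboozled$b  (last char: 'b')
  sorted[2] = bamboozled$  (last char: '$')
  sorted[3] = boozled$bam  (last char: 'm')
  sorted[4] = d$bamboozle  (last char: 'e')
  sorted[5] = ed$bamboozl  (last char: 'l')
  sorted[6] = led$bambooz  (last char: 'z')
  sorted[7] = mboozled$ba  (last char: 'a')
  sorted[8] = oozled$bamb  (last char: 'b')
  sorted[9] = ozled$bambo  (last char: 'o')
  sorted[10] = zled$bamboo  (last char: 'o')
Last column: db$melzaboo
Original string S is at sorted index 2

Answer: db$melzaboo
2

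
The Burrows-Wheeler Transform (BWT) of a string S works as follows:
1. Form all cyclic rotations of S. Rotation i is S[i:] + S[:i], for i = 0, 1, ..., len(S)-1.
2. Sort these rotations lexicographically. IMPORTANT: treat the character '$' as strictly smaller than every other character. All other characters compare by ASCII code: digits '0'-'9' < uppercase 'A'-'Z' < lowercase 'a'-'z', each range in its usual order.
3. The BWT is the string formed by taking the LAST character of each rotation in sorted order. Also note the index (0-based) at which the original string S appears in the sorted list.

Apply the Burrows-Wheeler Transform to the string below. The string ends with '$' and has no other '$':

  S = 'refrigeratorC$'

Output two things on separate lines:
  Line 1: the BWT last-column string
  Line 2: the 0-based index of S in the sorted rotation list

All 14 rotations (rotation i = S[i:]+S[:i]):
  rot[0] = refrigeratorC$
  rot[1] = efrigeratorC$r
  rot[2] = frigeratorC$re
  rot[3] = rigeratorC$ref
  rot[4] = igeratorC$refr
  rot[5] = geratorC$refri
  rot[6] = eratorC$refrig
  rot[7] = ratorC$refrige
  rot[8] = atorC$refriger
  rot[9] = torC$refrigera
  rot[10] = orC$refrigerat
  rot[11] = rC$refrigerato
  rot[12] = C$refrigerator
  rot[13] = $refrigeratorC
Sorted (with $ < everything):
  sorted[0] = $refrigeratorC  (last char: 'C')
  sorted[1] = C$refrigerator  (last char: 'r')
  sorted[2] = atorC$refriger  (last char: 'r')
  sorted[3] = efrigeratorC$r  (last char: 'r')
  sorted[4] = eratorC$refrig  (last char: 'g')
  sorted[5] = frigeratorC$re  (last char: 'e')
  sorted[6] = geratorC$refri  (last char: 'i')
  sorted[7] = igeratorC$refr  (last char: 'r')
  sorted[8] = orC$refrigerat  (last char: 't')
  sorted[9] = rC$refrigerato  (last char: 'o')
  sorted[10] = ratorC$refrige  (last char: 'e')
  sorted[11] = refrigeratorC$  (last char: '$')
  sorted[12] = rigeratorC$ref  (last char: 'f')
  sorted[13] = torC$refrigera  (last char: 'a')
Last column: Crrrgeirtoe$fa
Original string S is at sorted index 11

Answer: Crrrgeirtoe$fa
11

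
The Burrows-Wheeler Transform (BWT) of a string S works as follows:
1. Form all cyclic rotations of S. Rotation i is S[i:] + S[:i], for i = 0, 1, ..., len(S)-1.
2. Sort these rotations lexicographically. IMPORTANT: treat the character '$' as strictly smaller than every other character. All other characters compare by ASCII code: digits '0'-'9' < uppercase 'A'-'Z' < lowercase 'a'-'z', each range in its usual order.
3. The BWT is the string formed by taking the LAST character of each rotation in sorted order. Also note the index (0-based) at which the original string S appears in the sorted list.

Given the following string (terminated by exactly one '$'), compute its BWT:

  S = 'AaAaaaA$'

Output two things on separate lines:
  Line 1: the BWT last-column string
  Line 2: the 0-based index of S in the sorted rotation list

All 8 rotations (rotation i = S[i:]+S[:i]):
  rot[0] = AaAaaaA$
  rot[1] = aAaaaA$A
  rot[2] = AaaaA$Aa
  rot[3] = aaaA$AaA
  rot[4] = aaA$AaAa
  rot[5] = aA$AaAaa
  rot[6] = A$AaAaaa
  rot[7] = $AaAaaaA
Sorted (with $ < everything):
  sorted[0] = $AaAaaaA  (last char: 'A')
  sorted[1] = A$AaAaaa  (last char: 'a')
  sorted[2] = AaAaaaA$  (last char: '$')
  sorted[3] = AaaaA$Aa  (last char: 'a')
  sorted[4] = aA$AaAaa  (last char: 'a')
  sorted[5] = aAaaaA$A  (last char: 'A')
  sorted[6] = aaA$AaAa  (last char: 'a')
  sorted[7] = aaaA$AaA  (last char: 'A')
Last column: Aa$aaAaA
Original string S is at sorted index 2

Answer: Aa$aaAaA
2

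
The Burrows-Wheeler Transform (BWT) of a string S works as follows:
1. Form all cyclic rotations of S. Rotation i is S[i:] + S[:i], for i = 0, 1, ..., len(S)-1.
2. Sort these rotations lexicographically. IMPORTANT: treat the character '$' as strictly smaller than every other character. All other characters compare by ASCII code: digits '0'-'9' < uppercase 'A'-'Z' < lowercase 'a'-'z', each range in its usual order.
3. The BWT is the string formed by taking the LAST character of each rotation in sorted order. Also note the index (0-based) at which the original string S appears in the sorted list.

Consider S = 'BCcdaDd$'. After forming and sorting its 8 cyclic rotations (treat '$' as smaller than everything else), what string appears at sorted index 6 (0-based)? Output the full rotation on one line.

Answer: d$BCcdaD

Derivation:
All 8 rotations (rotation i = S[i:]+S[:i]):
  rot[0] = BCcdaDd$
  rot[1] = CcdaDd$B
  rot[2] = cdaDd$BC
  rot[3] = daDd$BCc
  rot[4] = aDd$BCcd
  rot[5] = Dd$BCcda
  rot[6] = d$BCcdaD
  rot[7] = $BCcdaDd
Sorted (with $ < everything):
  sorted[0] = $BCcdaDd
  sorted[1] = BCcdaDd$
  sorted[2] = CcdaDd$B
  sorted[3] = Dd$BCcda
  sorted[4] = aDd$BCcd
  sorted[5] = cdaDd$BC
  sorted[6] = d$BCcdaD
  sorted[7] = daDd$BCc
sorted[6] = d$BCcdaD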